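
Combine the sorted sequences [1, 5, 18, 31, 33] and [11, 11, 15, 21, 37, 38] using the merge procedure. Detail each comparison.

Merging process:

Compare 1 vs 11: take 1 from left. Merged: [1]
Compare 5 vs 11: take 5 from left. Merged: [1, 5]
Compare 18 vs 11: take 11 from right. Merged: [1, 5, 11]
Compare 18 vs 11: take 11 from right. Merged: [1, 5, 11, 11]
Compare 18 vs 15: take 15 from right. Merged: [1, 5, 11, 11, 15]
Compare 18 vs 21: take 18 from left. Merged: [1, 5, 11, 11, 15, 18]
Compare 31 vs 21: take 21 from right. Merged: [1, 5, 11, 11, 15, 18, 21]
Compare 31 vs 37: take 31 from left. Merged: [1, 5, 11, 11, 15, 18, 21, 31]
Compare 33 vs 37: take 33 from left. Merged: [1, 5, 11, 11, 15, 18, 21, 31, 33]
Append remaining from right: [37, 38]. Merged: [1, 5, 11, 11, 15, 18, 21, 31, 33, 37, 38]

Final merged array: [1, 5, 11, 11, 15, 18, 21, 31, 33, 37, 38]
Total comparisons: 9

The merged array is [1, 5, 11, 11, 15, 18, 21, 31, 33, 37, 38], requiring 9 comparisons. The merge step runs in O(n) time where n is the total number of elements.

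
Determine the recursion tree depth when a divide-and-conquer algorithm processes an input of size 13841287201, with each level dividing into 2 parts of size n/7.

For divide and conquer with division factor 7:

Problem sizes at each level:
Level 0: 13841287201
Level 1: 1977326743
Level 2: 282475249
Level 3: 40353607
Level 4: 5764801
Level 5: 823543
Level 6: 117649
Level 7: 16807
Level 8: 2401
Level 9: 343
Level 10: 49
Level 11: 7
Level 12: 1

The root is level 0 and the size-1 base case is level 12 (the tree spans levels 0 through 12, i.e. 13 levels counting the root), so the depth is the number of divisions: log_7(13841287201) = 12

The recursion tree depth is log_7(13841287201) = 12. At each level, the problem size is divided by 7, so it takes 12 divisions to reduce to a base case of size 1. The algorithm makes 2 recursive calls at each level.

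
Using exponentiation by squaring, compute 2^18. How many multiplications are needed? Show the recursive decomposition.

Computing 2^18 by squaring (build up from 2^1; each line after the first costs one multiplication):

2^1 = 2
2^2 = (2^1)^2 = 2^2 = 4
2^4 = (2^2)^2 = 4^2 = 16
2^8 = (2^4)^2 = 16^2 = 256
2^9 = 2 * 2^8 = 2 * 256 = 512
2^18 = (2^9)^2 = 512^2 = 262144

Result: 262144
Multiplications needed: 5 (5 lines after 2^1)

2^18 = 262144. Using exponentiation by squaring, this requires 5 multiplications. The key idea: if the exponent is even, square the half-power; if odd, multiply by the base once.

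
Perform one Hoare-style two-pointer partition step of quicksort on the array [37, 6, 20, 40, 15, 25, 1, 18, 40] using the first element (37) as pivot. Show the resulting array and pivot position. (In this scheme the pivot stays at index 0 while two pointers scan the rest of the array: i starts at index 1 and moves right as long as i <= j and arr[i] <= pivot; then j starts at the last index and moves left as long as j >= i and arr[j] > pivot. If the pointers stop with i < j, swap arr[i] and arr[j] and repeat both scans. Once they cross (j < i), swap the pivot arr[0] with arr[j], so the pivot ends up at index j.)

Hoare-style two-pointer partition with pivot = 37:

Initial array: [37, 6, 20, 40, 15, 25, 1, 18, 40]

Pointers start at i = 1, j = 8.
i stops at index 3 (arr[3]=40 > 37), j stops at index 7 (arr[7]=18 <= 37): swap arr[3] and arr[7], array becomes [37, 6, 20, 18, 15, 25, 1, 40, 40]
i ends at 7, j ends at 6: the pointers have crossed (j < i), so scanning stops.

Swap pivot arr[0] with arr[6] to place pivot at position 6: [1, 6, 20, 18, 15, 25, 37, 40, 40]
Pivot position: 6

After partitioning with pivot 37, the array becomes [1, 6, 20, 18, 15, 25, 37, 40, 40]. The pivot is placed at index 6. All elements to the left of the pivot are <= 37, and all elements to the right are > 37.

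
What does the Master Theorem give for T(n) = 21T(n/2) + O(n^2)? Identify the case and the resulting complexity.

Master Theorem for T(n) = 21T(n/2) + O(n^2):

a = 21, b = 2, c = 2
log_b(a) = log_2(21) = 4.3923

Case 1: c = 2 < log_2(21) = 4.3923
T(n) = O(n^(log_2 21))

For T(n) = 21T(n/2) + O(n^2): log_2(21) = 4.3923. This is Case 1 of the Master Theorem (c < log_b(a), work dominated by leaves), giving O(n^(log_2 21)).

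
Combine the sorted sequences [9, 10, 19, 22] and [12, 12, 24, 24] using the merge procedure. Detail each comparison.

Merging process:

Compare 9 vs 12: take 9 from left. Merged: [9]
Compare 10 vs 12: take 10 from left. Merged: [9, 10]
Compare 19 vs 12: take 12 from right. Merged: [9, 10, 12]
Compare 19 vs 12: take 12 from right. Merged: [9, 10, 12, 12]
Compare 19 vs 24: take 19 from left. Merged: [9, 10, 12, 12, 19]
Compare 22 vs 24: take 22 from left. Merged: [9, 10, 12, 12, 19, 22]
Append remaining from right: [24, 24]. Merged: [9, 10, 12, 12, 19, 22, 24, 24]

Final merged array: [9, 10, 12, 12, 19, 22, 24, 24]
Total comparisons: 6

The merged array is [9, 10, 12, 12, 19, 22, 24, 24], requiring 6 comparisons. The merge step runs in O(n) time where n is the total number of elements.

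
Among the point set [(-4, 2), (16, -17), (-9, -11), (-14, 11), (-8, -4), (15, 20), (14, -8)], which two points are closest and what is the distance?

Computing all pairwise distances among 7 points:

d((-4, 2), (16, -17)) = 27.5862
d((-4, 2), (-9, -11)) = 13.9284
d((-4, 2), (-14, 11)) = 13.4536
d((-4, 2), (-8, -4)) = 7.2111
d((-4, 2), (15, 20)) = 26.1725
d((-4, 2), (14, -8)) = 20.5913
d((16, -17), (-9, -11)) = 25.7099
d((16, -17), (-14, 11)) = 41.0366
d((16, -17), (-8, -4)) = 27.2947
d((16, -17), (15, 20)) = 37.0135
d((16, -17), (14, -8)) = 9.2195
d((-9, -11), (-14, 11)) = 22.561
d((-9, -11), (-8, -4)) = 7.0711 <-- minimum
d((-9, -11), (15, 20)) = 39.2046
d((-9, -11), (14, -8)) = 23.1948
d((-14, 11), (-8, -4)) = 16.1555
d((-14, 11), (15, 20)) = 30.3645
d((-14, 11), (14, -8)) = 33.8378
d((-8, -4), (15, 20)) = 33.2415
d((-8, -4), (14, -8)) = 22.3607
d((15, 20), (14, -8)) = 28.0179

Closest pair: (-9, -11) and (-8, -4) with distance 7.0711

The closest pair is (-9, -11) and (-8, -4) with Euclidean distance 7.0711. For 7 points, brute-force pairwise comparison is shown above. For large n, the divide-and-conquer algorithm (sort by x, recurse on halves, check the dividing strip) achieves O(n log n).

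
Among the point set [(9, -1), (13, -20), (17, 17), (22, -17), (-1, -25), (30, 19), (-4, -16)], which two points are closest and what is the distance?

Computing all pairwise distances among 7 points:

d((9, -1), (13, -20)) = 19.4165
d((9, -1), (17, 17)) = 19.6977
d((9, -1), (22, -17)) = 20.6155
d((9, -1), (-1, -25)) = 26.0
d((9, -1), (30, 19)) = 29.0
d((9, -1), (-4, -16)) = 19.8494
d((13, -20), (17, 17)) = 37.2156
d((13, -20), (22, -17)) = 9.4868 <-- minimum
d((13, -20), (-1, -25)) = 14.8661
d((13, -20), (30, 19)) = 42.5441
d((13, -20), (-4, -16)) = 17.4642
d((17, 17), (22, -17)) = 34.3657
d((17, 17), (-1, -25)) = 45.6946
d((17, 17), (30, 19)) = 13.1529
d((17, 17), (-4, -16)) = 39.1152
d((22, -17), (-1, -25)) = 24.3516
d((22, -17), (30, 19)) = 36.8782
d((22, -17), (-4, -16)) = 26.0192
d((-1, -25), (30, 19)) = 53.8238
d((-1, -25), (-4, -16)) = 9.4868 <-- minimum
d((30, 19), (-4, -16)) = 48.7955

Minimum distance: 9.4868 (tie among 2 pairs: (13, -20) and (22, -17); (-1, -25) and (-4, -16))

The minimum Euclidean distance is 9.4868. There is a tie: 2 pairs achieve this minimum — (13, -20) and (22, -17); (-1, -25) and (-4, -16). Any of these is a valid closest pair. For 7 points, brute-force pairwise comparison is shown above. For large n, the divide-and-conquer algorithm (sort by x, recurse on halves, check the dividing strip) achieves O(n log n).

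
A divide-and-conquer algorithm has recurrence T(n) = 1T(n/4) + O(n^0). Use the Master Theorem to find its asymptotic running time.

Master Theorem for T(n) = 1T(n/4) + O(n^0):

a = 1, b = 4, c = 0
log_b(a) = log_4(1) = 0.0000

Case 2: c = 0 = log_4(1) = 0.0000
T(n) = O(n^0 log n) = O(log n)

For T(n) = 1T(n/4) + O(n^0): log_4(1) = 0.0000. This is Case 2 of the Master Theorem (c = log_b(a), equal work at all levels), giving O(log n).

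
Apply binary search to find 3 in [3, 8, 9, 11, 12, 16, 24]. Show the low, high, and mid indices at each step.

Binary search for 3 in [3, 8, 9, 11, 12, 16, 24]:

lo=0, hi=6, mid=3, arr[mid]=11 -> 11 > 3, search left half
lo=0, hi=2, mid=1, arr[mid]=8 -> 8 > 3, search left half
lo=0, hi=0, mid=0, arr[mid]=3 -> Found target at index 0!

Binary search finds 3 at index 0 after 3 comparisons. The search repeatedly halves the search space by comparing with the middle element.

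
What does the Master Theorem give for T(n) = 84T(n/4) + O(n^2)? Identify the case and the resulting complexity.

Master Theorem for T(n) = 84T(n/4) + O(n^2):

a = 84, b = 4, c = 2
log_b(a) = log_4(84) = 3.1962

Case 1: c = 2 < log_4(84) = 3.1962
T(n) = O(n^(log_4 84))

For T(n) = 84T(n/4) + O(n^2): log_4(84) = 3.1962. This is Case 1 of the Master Theorem (c < log_b(a), work dominated by leaves), giving O(n^(log_4 84)).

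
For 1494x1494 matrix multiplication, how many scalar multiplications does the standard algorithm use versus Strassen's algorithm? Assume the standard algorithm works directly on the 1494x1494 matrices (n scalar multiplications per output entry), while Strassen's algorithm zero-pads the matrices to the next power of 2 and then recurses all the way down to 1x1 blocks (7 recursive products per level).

Matrix multiplication for 1494x1494 matrices:

Strassen's algorithm requires power-of-2 dimensions. Pad 1494x1494 to 2048x2048 (next power of 2).

Standard algorithm: 1494^3 = 3334661784 multiplications
Strassen's algorithm: 7^(log2(2048)) = 7^11 = 1977326743 multiplications
Savings: 3334661784 - 1977326743 = 1357335041 multiplications

Standard: 3334661784 multiplications (1494^3). Strassen: 1977326743 multiplications (7^11, after padding to 2048x2048). Strassen reduces 8 recursive multiplications to 7 at each level.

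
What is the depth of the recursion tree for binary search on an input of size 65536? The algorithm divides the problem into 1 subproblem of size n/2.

For divide and conquer with division factor 2:

Problem sizes at each level:
Level 0: 65536
Level 1: 32768
Level 2: 16384
Level 3: 8192
Level 4: 4096
Level 5: 2048
Level 6: 1024
Level 7: 512
Level 8: 256
Level 9: 128
Level 10: 64
Level 11: 32
Level 12: 16
Level 13: 8
Level 14: 4
Level 15: 2
Level 16: 1

The root is level 0 and the size-1 base case is level 16 (the tree spans levels 0 through 16, i.e. 17 levels counting the root), so the depth is the number of divisions: log_2(65536) = 16

The recursion tree depth is log_2(65536) = 16. At each level, the problem size is divided by 2, so it takes 16 divisions to reduce to a base case of size 1. The algorithm makes 1 recursive call at each level.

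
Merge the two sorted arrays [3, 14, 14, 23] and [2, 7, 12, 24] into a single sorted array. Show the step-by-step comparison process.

Merging process:

Compare 3 vs 2: take 2 from right. Merged: [2]
Compare 3 vs 7: take 3 from left. Merged: [2, 3]
Compare 14 vs 7: take 7 from right. Merged: [2, 3, 7]
Compare 14 vs 12: take 12 from right. Merged: [2, 3, 7, 12]
Compare 14 vs 24: take 14 from left. Merged: [2, 3, 7, 12, 14]
Compare 14 vs 24: take 14 from left. Merged: [2, 3, 7, 12, 14, 14]
Compare 23 vs 24: take 23 from left. Merged: [2, 3, 7, 12, 14, 14, 23]
Append remaining from right: [24]. Merged: [2, 3, 7, 12, 14, 14, 23, 24]

Final merged array: [2, 3, 7, 12, 14, 14, 23, 24]
Total comparisons: 7

The merged array is [2, 3, 7, 12, 14, 14, 23, 24], requiring 7 comparisons. The merge step runs in O(n) time where n is the total number of elements.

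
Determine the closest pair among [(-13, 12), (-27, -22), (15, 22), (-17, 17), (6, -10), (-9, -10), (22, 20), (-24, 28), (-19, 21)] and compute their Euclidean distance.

Computing all pairwise distances among 9 points:

d((-13, 12), (-27, -22)) = 36.7696
d((-13, 12), (15, 22)) = 29.7321
d((-13, 12), (-17, 17)) = 6.4031
d((-13, 12), (6, -10)) = 29.0689
d((-13, 12), (-9, -10)) = 22.3607
d((-13, 12), (22, 20)) = 35.9026
d((-13, 12), (-24, 28)) = 19.4165
d((-13, 12), (-19, 21)) = 10.8167
d((-27, -22), (15, 22)) = 60.8276
d((-27, -22), (-17, 17)) = 40.2616
d((-27, -22), (6, -10)) = 35.1141
d((-27, -22), (-9, -10)) = 21.6333
d((-27, -22), (22, 20)) = 64.5368
d((-27, -22), (-24, 28)) = 50.0899
d((-27, -22), (-19, 21)) = 43.7379
d((15, 22), (-17, 17)) = 32.3883
d((15, 22), (6, -10)) = 33.2415
d((15, 22), (-9, -10)) = 40.0
d((15, 22), (22, 20)) = 7.2801
d((15, 22), (-24, 28)) = 39.4588
d((15, 22), (-19, 21)) = 34.0147
d((-17, 17), (6, -10)) = 35.4683
d((-17, 17), (-9, -10)) = 28.1603
d((-17, 17), (22, 20)) = 39.1152
d((-17, 17), (-24, 28)) = 13.0384
d((-17, 17), (-19, 21)) = 4.4721 <-- minimum
d((6, -10), (-9, -10)) = 15.0
d((6, -10), (22, 20)) = 34.0
d((6, -10), (-24, 28)) = 48.4149
d((6, -10), (-19, 21)) = 39.8246
d((-9, -10), (22, 20)) = 43.1393
d((-9, -10), (-24, 28)) = 40.8534
d((-9, -10), (-19, 21)) = 32.573
d((22, 20), (-24, 28)) = 46.6905
d((22, 20), (-19, 21)) = 41.0122
d((-24, 28), (-19, 21)) = 8.6023

Closest pair: (-17, 17) and (-19, 21) with distance 4.4721

The closest pair is (-17, 17) and (-19, 21) with Euclidean distance 4.4721. For 9 points, brute-force pairwise comparison is shown above. For large n, the divide-and-conquer algorithm (sort by x, recurse on halves, check the dividing strip) achieves O(n log n).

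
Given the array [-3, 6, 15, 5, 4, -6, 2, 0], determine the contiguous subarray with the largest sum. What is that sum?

Using Kadane's algorithm on [-3, 6, 15, 5, 4, -6, 2, 0]:

Scanning through the array:
Position 1 (value 6): max_ending_here = 6, max_so_far = 6
Position 2 (value 15): max_ending_here = 21, max_so_far = 21
Position 3 (value 5): max_ending_here = 26, max_so_far = 26
Position 4 (value 4): max_ending_here = 30, max_so_far = 30
Position 5 (value -6): max_ending_here = 24, max_so_far = 30
Position 6 (value 2): max_ending_here = 26, max_so_far = 30
Position 7 (value 0): max_ending_here = 26, max_so_far = 30

Maximum subarray: [6, 15, 5, 4]
Maximum sum: 30

The maximum subarray is [6, 15, 5, 4] with sum 30. This subarray runs from index 1 to index 4.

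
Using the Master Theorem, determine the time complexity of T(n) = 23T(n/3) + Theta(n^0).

Master Theorem for T(n) = 23T(n/3) + O(n^0):

a = 23, b = 3, c = 0
log_b(a) = log_3(23) = 2.8540

Case 1: c = 0 < log_3(23) = 2.8540
T(n) = O(n^(log_3 23))

For T(n) = 23T(n/3) + O(n^0): log_3(23) = 2.8540. This is Case 1 of the Master Theorem (c < log_b(a), work dominated by leaves), giving O(n^(log_3 23)).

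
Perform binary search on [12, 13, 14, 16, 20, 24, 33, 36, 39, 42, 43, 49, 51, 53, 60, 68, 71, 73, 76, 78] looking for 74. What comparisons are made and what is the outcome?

Binary search for 74 in [12, 13, 14, 16, 20, 24, 33, 36, 39, 42, 43, 49, 51, 53, 60, 68, 71, 73, 76, 78]:

lo=0, hi=19, mid=9, arr[mid]=42 -> 42 < 74, search right half
lo=10, hi=19, mid=14, arr[mid]=60 -> 60 < 74, search right half
lo=15, hi=19, mid=17, arr[mid]=73 -> 73 < 74, search right half
lo=18, hi=19, mid=18, arr[mid]=76 -> 76 > 74, search left half
lo=18 > hi=17, target 74 not found

Binary search determines that 74 is not in the array after 4 comparisons. The search space was exhausted without finding the target.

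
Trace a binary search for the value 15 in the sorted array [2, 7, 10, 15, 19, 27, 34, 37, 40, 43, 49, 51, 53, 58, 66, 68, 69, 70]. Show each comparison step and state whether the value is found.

Binary search for 15 in [2, 7, 10, 15, 19, 27, 34, 37, 40, 43, 49, 51, 53, 58, 66, 68, 69, 70]:

lo=0, hi=17, mid=8, arr[mid]=40 -> 40 > 15, search left half
lo=0, hi=7, mid=3, arr[mid]=15 -> Found target at index 3!

Binary search finds 15 at index 3 after 2 comparisons. The search repeatedly halves the search space by comparing with the middle element.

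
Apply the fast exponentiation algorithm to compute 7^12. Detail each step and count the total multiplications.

Computing 7^12 by squaring (build up from 7^1; each line after the first costs one multiplication):

7^1 = 7
7^2 = (7^1)^2 = 7^2 = 49
7^3 = 7 * 7^2 = 7 * 49 = 343
7^6 = (7^3)^2 = 343^2 = 117649
7^12 = (7^6)^2 = 117649^2 = 13841287201

Result: 13841287201
Multiplications needed: 4 (4 lines after 7^1)

7^12 = 13841287201. Using exponentiation by squaring, this requires 4 multiplications. The key idea: if the exponent is even, square the half-power; if odd, multiply by the base once.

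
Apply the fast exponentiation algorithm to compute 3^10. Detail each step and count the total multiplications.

Computing 3^10 by squaring (build up from 3^1; each line after the first costs one multiplication):

3^1 = 3
3^2 = (3^1)^2 = 3^2 = 9
3^4 = (3^2)^2 = 9^2 = 81
3^5 = 3 * 3^4 = 3 * 81 = 243
3^10 = (3^5)^2 = 243^2 = 59049

Result: 59049
Multiplications needed: 4 (4 lines after 3^1)

3^10 = 59049. Using exponentiation by squaring, this requires 4 multiplications. The key idea: if the exponent is even, square the half-power; if odd, multiply by the base once.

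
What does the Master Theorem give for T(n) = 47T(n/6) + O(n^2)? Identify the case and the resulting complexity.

Master Theorem for T(n) = 47T(n/6) + O(n^2):

a = 47, b = 6, c = 2
log_b(a) = log_6(47) = 2.1488

Case 1: c = 2 < log_6(47) = 2.1488
T(n) = O(n^(log_6 47))

For T(n) = 47T(n/6) + O(n^2): log_6(47) = 2.1488. This is Case 1 of the Master Theorem (c < log_b(a), work dominated by leaves), giving O(n^(log_6 47)).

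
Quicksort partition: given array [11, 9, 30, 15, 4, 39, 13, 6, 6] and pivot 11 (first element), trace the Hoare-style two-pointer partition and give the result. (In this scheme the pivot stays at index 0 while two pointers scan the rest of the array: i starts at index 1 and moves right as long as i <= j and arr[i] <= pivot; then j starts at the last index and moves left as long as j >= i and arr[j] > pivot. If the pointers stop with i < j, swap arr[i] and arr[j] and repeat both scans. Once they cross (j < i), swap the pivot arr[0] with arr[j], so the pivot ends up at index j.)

Hoare-style two-pointer partition with pivot = 11:

Initial array: [11, 9, 30, 15, 4, 39, 13, 6, 6]

Pointers start at i = 1, j = 8.
i stops at index 2 (arr[2]=30 > 11), j stops at index 8 (arr[8]=6 <= 11): swap arr[2] and arr[8], array becomes [11, 9, 6, 15, 4, 39, 13, 6, 30]
i stops at index 3 (arr[3]=15 > 11), j stops at index 7 (arr[7]=6 <= 11): swap arr[3] and arr[7], array becomes [11, 9, 6, 6, 4, 39, 13, 15, 30]
i ends at 5, j ends at 4: the pointers have crossed (j < i), so scanning stops.

Swap pivot arr[0] with arr[4] to place pivot at position 4: [4, 9, 6, 6, 11, 39, 13, 15, 30]
Pivot position: 4

After partitioning with pivot 11, the array becomes [4, 9, 6, 6, 11, 39, 13, 15, 30]. The pivot is placed at index 4. All elements to the left of the pivot are <= 11, and all elements to the right are > 11.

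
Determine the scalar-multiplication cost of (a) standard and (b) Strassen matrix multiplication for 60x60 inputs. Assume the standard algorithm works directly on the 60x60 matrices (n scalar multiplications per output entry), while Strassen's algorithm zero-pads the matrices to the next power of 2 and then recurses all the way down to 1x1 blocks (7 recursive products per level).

Matrix multiplication for 60x60 matrices:

Strassen's algorithm requires power-of-2 dimensions. Pad 60x60 to 64x64 (next power of 2).

Standard algorithm: 60^3 = 216000 multiplications
Strassen's algorithm: 7^(log2(64)) = 7^6 = 117649 multiplications
Savings: 216000 - 117649 = 98351 multiplications

Standard: 216000 multiplications (60^3). Strassen: 117649 multiplications (7^6, after padding to 64x64). Strassen reduces 8 recursive multiplications to 7 at each level.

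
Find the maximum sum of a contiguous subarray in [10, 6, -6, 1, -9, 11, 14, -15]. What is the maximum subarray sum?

Using Kadane's algorithm on [10, 6, -6, 1, -9, 11, 14, -15]:

Scanning through the array:
Position 1 (value 6): max_ending_here = 16, max_so_far = 16
Position 2 (value -6): max_ending_here = 10, max_so_far = 16
Position 3 (value 1): max_ending_here = 11, max_so_far = 16
Position 4 (value -9): max_ending_here = 2, max_so_far = 16
Position 5 (value 11): max_ending_here = 13, max_so_far = 16
Position 6 (value 14): max_ending_here = 27, max_so_far = 27
Position 7 (value -15): max_ending_here = 12, max_so_far = 27

Maximum subarray: [10, 6, -6, 1, -9, 11, 14]
Maximum sum: 27

The maximum subarray is [10, 6, -6, 1, -9, 11, 14] with sum 27. This subarray runs from index 0 to index 6.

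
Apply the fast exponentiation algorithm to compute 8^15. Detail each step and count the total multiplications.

Computing 8^15 by squaring (build up from 8^1; each line after the first costs one multiplication):

8^1 = 8
8^2 = (8^1)^2 = 8^2 = 64
8^3 = 8 * 8^2 = 8 * 64 = 512
8^6 = (8^3)^2 = 512^2 = 262144
8^7 = 8 * 8^6 = 8 * 262144 = 2097152
8^14 = (8^7)^2 = 2097152^2 = 4398046511104
8^15 = 8 * 8^14 = 8 * 4398046511104 = 35184372088832

Result: 35184372088832
Multiplications needed: 6 (6 lines after 8^1)

8^15 = 35184372088832. Using exponentiation by squaring, this requires 6 multiplications. The key idea: if the exponent is even, square the half-power; if odd, multiply by the base once.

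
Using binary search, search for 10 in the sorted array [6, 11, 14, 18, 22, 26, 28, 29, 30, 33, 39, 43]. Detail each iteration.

Binary search for 10 in [6, 11, 14, 18, 22, 26, 28, 29, 30, 33, 39, 43]:

lo=0, hi=11, mid=5, arr[mid]=26 -> 26 > 10, search left half
lo=0, hi=4, mid=2, arr[mid]=14 -> 14 > 10, search left half
lo=0, hi=1, mid=0, arr[mid]=6 -> 6 < 10, search right half
lo=1, hi=1, mid=1, arr[mid]=11 -> 11 > 10, search left half
lo=1 > hi=0, target 10 not found

Binary search determines that 10 is not in the array after 4 comparisons. The search space was exhausted without finding the target.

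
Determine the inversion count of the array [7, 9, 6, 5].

Finding inversions in [7, 9, 6, 5]:

(0, 2): arr[0]=7 > arr[2]=6
(0, 3): arr[0]=7 > arr[3]=5
(1, 2): arr[1]=9 > arr[2]=6
(1, 3): arr[1]=9 > arr[3]=5
(2, 3): arr[2]=6 > arr[3]=5

Total inversions: 5

The array has 5 inversion(s): (0,2), (0,3), (1,2), (1,3), (2,3). Each pair (i,j) satisfies i < j and arr[i] > arr[j].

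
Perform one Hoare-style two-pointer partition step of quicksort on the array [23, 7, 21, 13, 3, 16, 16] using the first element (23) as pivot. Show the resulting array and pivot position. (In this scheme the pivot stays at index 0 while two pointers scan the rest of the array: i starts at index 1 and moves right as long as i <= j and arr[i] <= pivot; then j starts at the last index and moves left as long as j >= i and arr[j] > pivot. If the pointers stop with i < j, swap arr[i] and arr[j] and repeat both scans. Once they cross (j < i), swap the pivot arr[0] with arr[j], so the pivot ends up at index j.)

Hoare-style two-pointer partition with pivot = 23:

Initial array: [23, 7, 21, 13, 3, 16, 16]

Pointers start at i = 1, j = 6.
i ends at 7, j ends at 6: the pointers have crossed (j < i), so scanning stops.

Swap pivot arr[0] with arr[6] to place pivot at position 6: [16, 7, 21, 13, 3, 16, 23]
Pivot position: 6

After partitioning with pivot 23, the array becomes [16, 7, 21, 13, 3, 16, 23]. The pivot is placed at index 6. All elements to the left of the pivot are <= 23, and all elements to the right are > 23.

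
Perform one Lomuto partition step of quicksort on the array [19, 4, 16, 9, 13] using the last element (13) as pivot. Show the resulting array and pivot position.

Lomuto partition with pivot = 13:

Initial array: [19, 4, 16, 9, 13]

arr[0]=19 > 13: no swap
arr[1]=4 <= 13: swap with position 0, array becomes [4, 19, 16, 9, 13]
arr[2]=16 > 13: no swap
arr[3]=9 <= 13: swap with position 1, array becomes [4, 9, 16, 19, 13]

Place pivot at position 2: [4, 9, 13, 19, 16]
Pivot position: 2

After partitioning with pivot 13, the array becomes [4, 9, 13, 19, 16]. The pivot is placed at index 2. All elements to the left of the pivot are <= 13, and all elements to the right are > 13.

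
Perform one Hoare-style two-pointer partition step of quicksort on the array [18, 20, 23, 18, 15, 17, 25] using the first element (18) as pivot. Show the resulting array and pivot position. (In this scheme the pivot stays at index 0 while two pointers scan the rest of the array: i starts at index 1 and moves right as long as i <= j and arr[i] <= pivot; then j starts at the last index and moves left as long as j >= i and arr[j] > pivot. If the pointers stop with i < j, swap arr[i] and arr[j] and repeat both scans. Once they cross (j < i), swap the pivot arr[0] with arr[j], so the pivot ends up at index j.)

Hoare-style two-pointer partition with pivot = 18:

Initial array: [18, 20, 23, 18, 15, 17, 25]

Pointers start at i = 1, j = 6.
i stops at index 1 (arr[1]=20 > 18), j stops at index 5 (arr[5]=17 <= 18): swap arr[1] and arr[5], array becomes [18, 17, 23, 18, 15, 20, 25]
i stops at index 2 (arr[2]=23 > 18), j stops at index 4 (arr[4]=15 <= 18): swap arr[2] and arr[4], array becomes [18, 17, 15, 18, 23, 20, 25]
i ends at 4, j ends at 3: the pointers have crossed (j < i), so scanning stops.

Swap pivot arr[0] with arr[3] to place pivot at position 3: [18, 17, 15, 18, 23, 20, 25]
Pivot position: 3

After partitioning with pivot 18, the array becomes [18, 17, 15, 18, 23, 20, 25]. The pivot is placed at index 3. All elements to the left of the pivot are <= 18, and all elements to the right are > 18.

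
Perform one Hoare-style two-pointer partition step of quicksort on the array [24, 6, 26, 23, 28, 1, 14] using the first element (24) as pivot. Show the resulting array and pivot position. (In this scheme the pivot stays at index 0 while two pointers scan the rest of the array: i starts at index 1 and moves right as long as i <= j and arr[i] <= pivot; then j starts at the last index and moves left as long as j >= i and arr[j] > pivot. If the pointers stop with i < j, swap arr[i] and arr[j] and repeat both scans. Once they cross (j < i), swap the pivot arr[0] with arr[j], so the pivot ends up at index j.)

Hoare-style two-pointer partition with pivot = 24:

Initial array: [24, 6, 26, 23, 28, 1, 14]

Pointers start at i = 1, j = 6.
i stops at index 2 (arr[2]=26 > 24), j stops at index 6 (arr[6]=14 <= 24): swap arr[2] and arr[6], array becomes [24, 6, 14, 23, 28, 1, 26]
i stops at index 4 (arr[4]=28 > 24), j stops at index 5 (arr[5]=1 <= 24): swap arr[4] and arr[5], array becomes [24, 6, 14, 23, 1, 28, 26]
i ends at 5, j ends at 4: the pointers have crossed (j < i), so scanning stops.

Swap pivot arr[0] with arr[4] to place pivot at position 4: [1, 6, 14, 23, 24, 28, 26]
Pivot position: 4

After partitioning with pivot 24, the array becomes [1, 6, 14, 23, 24, 28, 26]. The pivot is placed at index 4. All elements to the left of the pivot are <= 24, and all elements to the right are > 24.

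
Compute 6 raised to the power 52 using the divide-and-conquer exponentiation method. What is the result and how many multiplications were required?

Computing 6^52 by squaring (build up from 6^1; each line after the first costs one multiplication):

6^1 = 6
6^2 = (6^1)^2 = 6^2 = 36
6^3 = 6 * 6^2 = 6 * 36 = 216
6^6 = (6^3)^2 = 216^2 = 46656
6^12 = (6^6)^2 = 46656^2 = 2176782336
6^13 = 6 * 6^12 = 6 * 2176782336 = 13060694016
6^26 = (6^13)^2 = 13060694016^2 = 170581728179578208256
6^52 = (6^26)^2 = 170581728179578208256^2 = 29098125988731506183153025616435306561536

Result: 29098125988731506183153025616435306561536
Multiplications needed: 7 (7 lines after 6^1)

6^52 = 29098125988731506183153025616435306561536. Using exponentiation by squaring, this requires 7 multiplications. The key idea: if the exponent is even, square the half-power; if odd, multiply by the base once.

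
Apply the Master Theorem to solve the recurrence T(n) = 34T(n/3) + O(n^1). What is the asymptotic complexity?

Master Theorem for T(n) = 34T(n/3) + O(n^1):

a = 34, b = 3, c = 1
log_b(a) = log_3(34) = 3.2098

Case 1: c = 1 < log_3(34) = 3.2098
T(n) = O(n^(log_3 34))

For T(n) = 34T(n/3) + O(n^1): log_3(34) = 3.2098. This is Case 1 of the Master Theorem (c < log_b(a), work dominated by leaves), giving O(n^(log_3 34)).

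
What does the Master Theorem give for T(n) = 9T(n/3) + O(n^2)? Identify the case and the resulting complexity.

Master Theorem for T(n) = 9T(n/3) + O(n^2):

a = 9, b = 3, c = 2
log_b(a) = log_3(9) = 2.0000

Case 2: c = 2 = log_3(9) = 2.0000
T(n) = O(n^2 log n) = O(n^2 log n)

For T(n) = 9T(n/3) + O(n^2): log_3(9) = 2.0000. This is Case 2 of the Master Theorem (c = log_b(a), equal work at all levels), giving O(n^2 log n).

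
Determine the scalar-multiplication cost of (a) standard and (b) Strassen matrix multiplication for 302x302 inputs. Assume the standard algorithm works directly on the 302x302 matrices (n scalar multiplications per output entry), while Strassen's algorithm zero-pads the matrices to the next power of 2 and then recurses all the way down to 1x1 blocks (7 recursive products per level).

Matrix multiplication for 302x302 matrices:

Strassen's algorithm requires power-of-2 dimensions. Pad 302x302 to 512x512 (next power of 2).

Standard algorithm: 302^3 = 27543608 multiplications
Strassen's algorithm: 7^(log2(512)) = 7^9 = 40353607 multiplications
Difference: 27543608 - 40353607 = -12809999 (Strassen uses MORE here due to padding overhead — for small or just-over-power-of-2 n, padding can outweigh the per-level savings)

Standard: 27543608 multiplications (302^3). Strassen: 40353607 multiplications (7^9, after padding to 512x512). Strassen reduces 8 recursive multiplications to 7 at each level.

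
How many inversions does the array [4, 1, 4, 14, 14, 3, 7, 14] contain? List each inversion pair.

Finding inversions in [4, 1, 4, 14, 14, 3, 7, 14]:

(0, 1): arr[0]=4 > arr[1]=1
(0, 5): arr[0]=4 > arr[5]=3
(2, 5): arr[2]=4 > arr[5]=3
(3, 5): arr[3]=14 > arr[5]=3
(3, 6): arr[3]=14 > arr[6]=7
(4, 5): arr[4]=14 > arr[5]=3
(4, 6): arr[4]=14 > arr[6]=7

Total inversions: 7

The array has 7 inversion(s): (0,1), (0,5), (2,5), (3,5), (3,6), (4,5), (4,6). Each pair (i,j) satisfies i < j and arr[i] > arr[j].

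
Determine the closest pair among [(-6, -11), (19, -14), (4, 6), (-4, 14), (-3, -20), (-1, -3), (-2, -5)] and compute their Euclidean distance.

Computing all pairwise distances among 7 points:

d((-6, -11), (19, -14)) = 25.1794
d((-6, -11), (4, 6)) = 19.7231
d((-6, -11), (-4, 14)) = 25.0799
d((-6, -11), (-3, -20)) = 9.4868
d((-6, -11), (-1, -3)) = 9.434
d((-6, -11), (-2, -5)) = 7.2111
d((19, -14), (4, 6)) = 25.0
d((19, -14), (-4, 14)) = 36.2353
d((19, -14), (-3, -20)) = 22.8035
d((19, -14), (-1, -3)) = 22.8254
d((19, -14), (-2, -5)) = 22.8473
d((4, 6), (-4, 14)) = 11.3137
d((4, 6), (-3, -20)) = 26.9258
d((4, 6), (-1, -3)) = 10.2956
d((4, 6), (-2, -5)) = 12.53
d((-4, 14), (-3, -20)) = 34.0147
d((-4, 14), (-1, -3)) = 17.2627
d((-4, 14), (-2, -5)) = 19.105
d((-3, -20), (-1, -3)) = 17.1172
d((-3, -20), (-2, -5)) = 15.0333
d((-1, -3), (-2, -5)) = 2.2361 <-- minimum

Closest pair: (-1, -3) and (-2, -5) with distance 2.2361

The closest pair is (-1, -3) and (-2, -5) with Euclidean distance 2.2361. For 7 points, brute-force pairwise comparison is shown above. For large n, the divide-and-conquer algorithm (sort by x, recurse on halves, check the dividing strip) achieves O(n log n).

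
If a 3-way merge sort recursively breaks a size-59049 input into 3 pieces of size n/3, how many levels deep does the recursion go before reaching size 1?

For divide and conquer with division factor 3:

Problem sizes at each level:
Level 0: 59049
Level 1: 19683
Level 2: 6561
Level 3: 2187
Level 4: 729
Level 5: 243
Level 6: 81
Level 7: 27
Level 8: 9
Level 9: 3
Level 10: 1

The root is level 0 and the size-1 base case is level 10 (the tree spans levels 0 through 10, i.e. 11 levels counting the root), so the depth is the number of divisions: log_3(59049) = 10

The recursion tree depth is log_3(59049) = 10. At each level, the problem size is divided by 3, so it takes 10 divisions to reduce to a base case of size 1. The algorithm makes 3 recursive calls at each level.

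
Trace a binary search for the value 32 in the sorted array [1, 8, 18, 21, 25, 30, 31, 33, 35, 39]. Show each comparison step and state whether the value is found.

Binary search for 32 in [1, 8, 18, 21, 25, 30, 31, 33, 35, 39]:

lo=0, hi=9, mid=4, arr[mid]=25 -> 25 < 32, search right half
lo=5, hi=9, mid=7, arr[mid]=33 -> 33 > 32, search left half
lo=5, hi=6, mid=5, arr[mid]=30 -> 30 < 32, search right half
lo=6, hi=6, mid=6, arr[mid]=31 -> 31 < 32, search right half
lo=7 > hi=6, target 32 not found

Binary search determines that 32 is not in the array after 4 comparisons. The search space was exhausted without finding the target.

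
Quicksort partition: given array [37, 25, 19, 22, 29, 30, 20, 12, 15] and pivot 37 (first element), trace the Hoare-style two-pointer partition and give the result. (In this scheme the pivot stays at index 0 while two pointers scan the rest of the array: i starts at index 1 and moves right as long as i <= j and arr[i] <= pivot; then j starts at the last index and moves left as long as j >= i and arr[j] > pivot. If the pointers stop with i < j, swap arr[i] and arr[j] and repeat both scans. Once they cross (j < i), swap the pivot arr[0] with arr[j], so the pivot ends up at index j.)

Hoare-style two-pointer partition with pivot = 37:

Initial array: [37, 25, 19, 22, 29, 30, 20, 12, 15]

Pointers start at i = 1, j = 8.
i ends at 9, j ends at 8: the pointers have crossed (j < i), so scanning stops.

Swap pivot arr[0] with arr[8] to place pivot at position 8: [15, 25, 19, 22, 29, 30, 20, 12, 37]
Pivot position: 8

After partitioning with pivot 37, the array becomes [15, 25, 19, 22, 29, 30, 20, 12, 37]. The pivot is placed at index 8. All elements to the left of the pivot are <= 37, and all elements to the right are > 37.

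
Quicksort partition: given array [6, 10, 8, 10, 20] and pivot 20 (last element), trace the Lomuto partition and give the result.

Lomuto partition with pivot = 20:

Initial array: [6, 10, 8, 10, 20]

arr[0]=6 <= 20: swap with position 0, array becomes [6, 10, 8, 10, 20]
arr[1]=10 <= 20: swap with position 1, array becomes [6, 10, 8, 10, 20]
arr[2]=8 <= 20: swap with position 2, array becomes [6, 10, 8, 10, 20]
arr[3]=10 <= 20: swap with position 3, array becomes [6, 10, 8, 10, 20]

Place pivot at position 4: [6, 10, 8, 10, 20]
Pivot position: 4

After partitioning with pivot 20, the array becomes [6, 10, 8, 10, 20]. The pivot is placed at index 4. All elements to the left of the pivot are <= 20, and all elements to the right are > 20.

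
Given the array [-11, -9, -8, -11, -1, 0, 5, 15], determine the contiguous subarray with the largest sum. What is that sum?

Using Kadane's algorithm on [-11, -9, -8, -11, -1, 0, 5, 15]:

Scanning through the array:
Position 1 (value -9): max_ending_here = -9, max_so_far = -9
Position 2 (value -8): max_ending_here = -8, max_so_far = -8
Position 3 (value -11): max_ending_here = -11, max_so_far = -8
Position 4 (value -1): max_ending_here = -1, max_so_far = -1
Position 5 (value 0): max_ending_here = 0, max_so_far = 0
Position 6 (value 5): max_ending_here = 5, max_so_far = 5
Position 7 (value 15): max_ending_here = 20, max_so_far = 20

Maximum subarray: [0, 5, 15]
Maximum sum: 20

The maximum subarray is [0, 5, 15] with sum 20. This subarray runs from index 5 to index 7.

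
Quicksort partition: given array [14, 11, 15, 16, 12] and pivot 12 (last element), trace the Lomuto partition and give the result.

Lomuto partition with pivot = 12:

Initial array: [14, 11, 15, 16, 12]

arr[0]=14 > 12: no swap
arr[1]=11 <= 12: swap with position 0, array becomes [11, 14, 15, 16, 12]
arr[2]=15 > 12: no swap
arr[3]=16 > 12: no swap

Place pivot at position 1: [11, 12, 15, 16, 14]
Pivot position: 1

After partitioning with pivot 12, the array becomes [11, 12, 15, 16, 14]. The pivot is placed at index 1. All elements to the left of the pivot are <= 12, and all elements to the right are > 12.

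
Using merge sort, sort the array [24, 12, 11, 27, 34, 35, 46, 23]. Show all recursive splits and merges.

Merge sort trace:

Split: [24, 12, 11, 27, 34, 35, 46, 23] -> [24, 12, 11, 27] and [34, 35, 46, 23]
  Split: [24, 12, 11, 27] -> [24, 12] and [11, 27]
    Split: [24, 12] -> [24] and [12]
    Merge: [24] + [12] -> [12, 24]
    Split: [11, 27] -> [11] and [27]
    Merge: [11] + [27] -> [11, 27]
  Merge: [12, 24] + [11, 27] -> [11, 12, 24, 27]
  Split: [34, 35, 46, 23] -> [34, 35] and [46, 23]
    Split: [34, 35] -> [34] and [35]
    Merge: [34] + [35] -> [34, 35]
    Split: [46, 23] -> [46] and [23]
    Merge: [46] + [23] -> [23, 46]
  Merge: [34, 35] + [23, 46] -> [23, 34, 35, 46]
Merge: [11, 12, 24, 27] + [23, 34, 35, 46] -> [11, 12, 23, 24, 27, 34, 35, 46]

Final sorted array: [11, 12, 23, 24, 27, 34, 35, 46]

The merge sort proceeds by recursively splitting the array and merging sorted halves.
After all merges, the sorted array is [11, 12, 23, 24, 27, 34, 35, 46].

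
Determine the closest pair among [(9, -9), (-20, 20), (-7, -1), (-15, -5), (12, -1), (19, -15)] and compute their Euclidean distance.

Computing all pairwise distances among 6 points:

d((9, -9), (-20, 20)) = 41.0122
d((9, -9), (-7, -1)) = 17.8885
d((9, -9), (-15, -5)) = 24.3311
d((9, -9), (12, -1)) = 8.544 <-- minimum
d((9, -9), (19, -15)) = 11.6619
d((-20, 20), (-7, -1)) = 24.6982
d((-20, 20), (-15, -5)) = 25.4951
d((-20, 20), (12, -1)) = 38.2753
d((-20, 20), (19, -15)) = 52.4023
d((-7, -1), (-15, -5)) = 8.9443
d((-7, -1), (12, -1)) = 19.0
d((-7, -1), (19, -15)) = 29.5296
d((-15, -5), (12, -1)) = 27.2947
d((-15, -5), (19, -15)) = 35.4401
d((12, -1), (19, -15)) = 15.6525

Closest pair: (9, -9) and (12, -1) with distance 8.544

The closest pair is (9, -9) and (12, -1) with Euclidean distance 8.544. For 6 points, brute-force pairwise comparison is shown above. For large n, the divide-and-conquer algorithm (sort by x, recurse on halves, check the dividing strip) achieves O(n log n).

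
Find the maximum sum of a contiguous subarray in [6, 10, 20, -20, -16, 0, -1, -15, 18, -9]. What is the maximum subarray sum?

Using Kadane's algorithm on [6, 10, 20, -20, -16, 0, -1, -15, 18, -9]:

Scanning through the array:
Position 1 (value 10): max_ending_here = 16, max_so_far = 16
Position 2 (value 20): max_ending_here = 36, max_so_far = 36
Position 3 (value -20): max_ending_here = 16, max_so_far = 36
Position 4 (value -16): max_ending_here = 0, max_so_far = 36
Position 5 (value 0): max_ending_here = 0, max_so_far = 36
Position 6 (value -1): max_ending_here = -1, max_so_far = 36
Position 7 (value -15): max_ending_here = -15, max_so_far = 36
Position 8 (value 18): max_ending_here = 18, max_so_far = 36
Position 9 (value -9): max_ending_here = 9, max_so_far = 36

Maximum subarray: [6, 10, 20]
Maximum sum: 36

The maximum subarray is [6, 10, 20] with sum 36. This subarray runs from index 0 to index 2.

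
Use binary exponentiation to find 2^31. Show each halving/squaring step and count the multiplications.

Computing 2^31 by squaring (build up from 2^1; each line after the first costs one multiplication):

2^1 = 2
2^2 = (2^1)^2 = 2^2 = 4
2^3 = 2 * 2^2 = 2 * 4 = 8
2^6 = (2^3)^2 = 8^2 = 64
2^7 = 2 * 2^6 = 2 * 64 = 128
2^14 = (2^7)^2 = 128^2 = 16384
2^15 = 2 * 2^14 = 2 * 16384 = 32768
2^30 = (2^15)^2 = 32768^2 = 1073741824
2^31 = 2 * 2^30 = 2 * 1073741824 = 2147483648

Result: 2147483648
Multiplications needed: 8 (8 lines after 2^1)

2^31 = 2147483648. Using exponentiation by squaring, this requires 8 multiplications. The key idea: if the exponent is even, square the half-power; if odd, multiply by the base once.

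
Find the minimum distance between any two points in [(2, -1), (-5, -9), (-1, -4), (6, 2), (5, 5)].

Computing all pairwise distances among 5 points:

d((2, -1), (-5, -9)) = 10.6301
d((2, -1), (-1, -4)) = 4.2426
d((2, -1), (6, 2)) = 5.0
d((2, -1), (5, 5)) = 6.7082
d((-5, -9), (-1, -4)) = 6.4031
d((-5, -9), (6, 2)) = 15.5563
d((-5, -9), (5, 5)) = 17.2047
d((-1, -4), (6, 2)) = 9.2195
d((-1, -4), (5, 5)) = 10.8167
d((6, 2), (5, 5)) = 3.1623 <-- minimum

Closest pair: (6, 2) and (5, 5) with distance 3.1623

The closest pair is (6, 2) and (5, 5) with Euclidean distance 3.1623. For 5 points, brute-force pairwise comparison is shown above. For large n, the divide-and-conquer algorithm (sort by x, recurse on halves, check the dividing strip) achieves O(n log n).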